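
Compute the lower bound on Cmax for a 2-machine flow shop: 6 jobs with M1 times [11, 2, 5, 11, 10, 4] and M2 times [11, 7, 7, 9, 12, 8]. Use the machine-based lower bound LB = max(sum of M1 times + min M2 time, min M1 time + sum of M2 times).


LB1 = sum(M1 times) + min(M2 times) = 43 + 7 = 50
LB2 = min(M1 times) + sum(M2 times) = 2 + 54 = 56
Lower bound = max(LB1, LB2) = max(50, 56) = 56

56


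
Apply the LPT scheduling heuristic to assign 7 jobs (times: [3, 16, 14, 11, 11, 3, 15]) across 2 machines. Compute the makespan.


Sort jobs in decreasing order (LPT): [16, 15, 14, 11, 11, 3, 3]
Assign each job to the least loaded machine:
  Machine 1: jobs [16, 11, 11], load = 38
  Machine 2: jobs [15, 14, 3, 3], load = 35
Makespan = max load = 38

38


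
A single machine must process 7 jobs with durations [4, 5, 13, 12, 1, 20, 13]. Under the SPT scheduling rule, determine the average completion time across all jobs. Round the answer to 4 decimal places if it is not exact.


Sort jobs by processing time (SPT order): [1, 4, 5, 12, 13, 13, 20]
Compute completion times sequentially:
  Job 1: processing = 1, completes at 1
  Job 2: processing = 4, completes at 5
  Job 3: processing = 5, completes at 10
  Job 4: processing = 12, completes at 22
  Job 5: processing = 13, completes at 35
  Job 6: processing = 13, completes at 48
  Job 7: processing = 20, completes at 68
Sum of completion times = 189
Average completion time = 189/7 = 27.0

27.0


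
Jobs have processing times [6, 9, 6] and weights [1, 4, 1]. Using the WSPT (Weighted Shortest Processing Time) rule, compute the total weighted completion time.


Compute p/w ratios and sort ascending (WSPT): [(9, 4), (6, 1), (6, 1)]
Compute weighted completion times:
  Job (p=9,w=4): C=9, w*C=4*9=36
  Job (p=6,w=1): C=15, w*C=1*15=15
  Job (p=6,w=1): C=21, w*C=1*21=21
Total weighted completion time = 72

72


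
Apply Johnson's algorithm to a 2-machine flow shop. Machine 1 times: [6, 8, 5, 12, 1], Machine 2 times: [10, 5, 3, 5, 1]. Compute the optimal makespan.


Apply Johnson's rule:
  Group 1 (a <= b): [(5, 1, 1), (1, 6, 10)]
  Group 2 (a > b): [(2, 8, 5), (4, 12, 5), (3, 5, 3)]
Optimal job order: [5, 1, 2, 4, 3]
Schedule:
  Job 5: M1 done at 1, M2 done at 2
  Job 1: M1 done at 7, M2 done at 17
  Job 2: M1 done at 15, M2 done at 22
  Job 4: M1 done at 27, M2 done at 32
  Job 3: M1 done at 32, M2 done at 35
Makespan = 35

35


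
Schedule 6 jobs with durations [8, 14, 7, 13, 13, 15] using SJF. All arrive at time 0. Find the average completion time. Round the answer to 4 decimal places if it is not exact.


SJF order (ascending): [7, 8, 13, 13, 14, 15]
Completion times:
  Job 1: burst=7, C=7
  Job 2: burst=8, C=15
  Job 3: burst=13, C=28
  Job 4: burst=13, C=41
  Job 5: burst=14, C=55
  Job 6: burst=15, C=70
Average completion = 216/6 = 36.0

36.0


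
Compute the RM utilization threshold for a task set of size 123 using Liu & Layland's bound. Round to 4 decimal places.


Compute 2^(1/123) = 1.0056512513
Subtract 1: 1.0056512513 - 1 = 0.0056512513
Multiply by n: 123 * 0.0056512513 = 0.6951039099
Round to 4 dp: 0.6951

0.6951


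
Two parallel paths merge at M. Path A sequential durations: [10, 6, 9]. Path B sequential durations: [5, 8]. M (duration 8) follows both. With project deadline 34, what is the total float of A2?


Forward pass: ES(A2) = sum of predecessors on chain A = 10
EF = ES + duration = 10 + 6 = 16
Backward pass: LF(M) = deadline = 34; LS(M) = 34 - 8 = 26
LF(A2) = LS(M) - sum(successors on chain A) = 26 - 9 = 17
LS = LF - duration = 17 - 6 = 11
Total float = LS - ES = 11 - 10 = 1

1


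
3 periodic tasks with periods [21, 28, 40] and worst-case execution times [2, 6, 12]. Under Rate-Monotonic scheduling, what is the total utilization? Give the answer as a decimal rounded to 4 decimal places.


Compute individual utilizations (exact fractions):
  Task 1: C/T = 2/21 (approx. 0.0952)
  Task 2: C/T = 6/28 = 3/14 (approx. 0.2143)
  Task 3: C/T = 12/40 = 3/10 (approx. 0.3)
Total utilization U = 2/21 + 3/14 + 3/10 = 64/105
Rounded to 4 decimal places: U = 0.6095
RM (Liu & Layland) bound for 3 tasks = 0.779763; compare with U = 64/105 (approx. 0.609524)
U <= bound, so schedulable by RM sufficient condition.

0.6095


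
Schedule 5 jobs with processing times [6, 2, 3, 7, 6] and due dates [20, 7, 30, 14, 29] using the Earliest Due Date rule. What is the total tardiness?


Sort by due date (EDD order): [(2, 7), (7, 14), (6, 20), (6, 29), (3, 30)]
Compute completion times and tardiness:
  Job 1: p=2, d=7, C=2, tardiness=max(0,2-7)=0
  Job 2: p=7, d=14, C=9, tardiness=max(0,9-14)=0
  Job 3: p=6, d=20, C=15, tardiness=max(0,15-20)=0
  Job 4: p=6, d=29, C=21, tardiness=max(0,21-29)=0
  Job 5: p=3, d=30, C=24, tardiness=max(0,24-30)=0
Total tardiness = 0

0


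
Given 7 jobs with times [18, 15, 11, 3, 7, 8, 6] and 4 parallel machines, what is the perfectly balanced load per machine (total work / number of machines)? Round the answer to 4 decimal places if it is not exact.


Total processing time = 18 + 15 + 11 + 3 + 7 + 8 + 6 = 68
Number of machines = 4
Ideal balanced load = 68 / 4 = 17.0

17.0


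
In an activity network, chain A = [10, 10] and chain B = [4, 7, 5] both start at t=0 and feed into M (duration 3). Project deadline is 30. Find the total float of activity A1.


Forward pass: ES(A1) = sum of predecessors on chain A = 0
EF = ES + duration = 0 + 10 = 10
Backward pass: LF(M) = deadline = 30; LS(M) = 30 - 3 = 27
LF(A1) = LS(M) - sum(successors on chain A) = 27 - 10 = 17
LS = LF - duration = 17 - 10 = 7
Total float = LS - ES = 7 - 0 = 7

7


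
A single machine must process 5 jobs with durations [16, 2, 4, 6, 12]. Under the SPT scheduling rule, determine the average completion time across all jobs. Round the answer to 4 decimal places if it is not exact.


Sort jobs by processing time (SPT order): [2, 4, 6, 12, 16]
Compute completion times sequentially:
  Job 1: processing = 2, completes at 2
  Job 2: processing = 4, completes at 6
  Job 3: processing = 6, completes at 12
  Job 4: processing = 12, completes at 24
  Job 5: processing = 16, completes at 40
Sum of completion times = 84
Average completion time = 84/5 = 16.8

16.8


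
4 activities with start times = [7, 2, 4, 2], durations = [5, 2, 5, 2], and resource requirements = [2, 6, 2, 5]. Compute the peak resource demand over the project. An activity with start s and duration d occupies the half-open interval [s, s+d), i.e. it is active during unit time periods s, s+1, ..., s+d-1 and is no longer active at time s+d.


Each activity i is active on [start_i, start_i + duration_i).
Compute total resource usage per time slot:
  t=0: active resources = [], total = 0
  t=1: active resources = [], total = 0
  t=2: active resources = [6, 5], total = 11
  t=3: active resources = [6, 5], total = 11
  t=4: active resources = [2], total = 2
  t=5: active resources = [2], total = 2
  t=6: active resources = [2], total = 2
  t=7: active resources = [2, 2], total = 4
  t=8: active resources = [2, 2], total = 4
  t=9: active resources = [2], total = 2
  t=10: active resources = [2], total = 2
  t=11: active resources = [2], total = 2
Peak resource demand = 11

11


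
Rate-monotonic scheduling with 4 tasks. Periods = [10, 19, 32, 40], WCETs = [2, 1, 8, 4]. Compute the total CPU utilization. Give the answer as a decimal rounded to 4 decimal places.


Compute individual utilizations (exact fractions):
  Task 1: C/T = 2/10 = 1/5 (approx. 0.2)
  Task 2: C/T = 1/19 (approx. 0.0526)
  Task 3: C/T = 8/32 = 1/4 (approx. 0.25)
  Task 4: C/T = 4/40 = 1/10 (approx. 0.1)
Total utilization U = 1/5 + 1/19 + 1/4 + 1/10 = 229/380
Rounded to 4 decimal places: U = 0.6026
RM (Liu & Layland) bound for 4 tasks = 0.756828; compare with U = 229/380 (approx. 0.602632)
U <= bound, so schedulable by RM sufficient condition.

0.6026


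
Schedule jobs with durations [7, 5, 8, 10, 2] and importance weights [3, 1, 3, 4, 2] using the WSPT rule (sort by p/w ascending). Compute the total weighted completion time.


Compute p/w ratios and sort ascending (WSPT): [(2, 2), (7, 3), (10, 4), (8, 3), (5, 1)]
Compute weighted completion times:
  Job (p=2,w=2): C=2, w*C=2*2=4
  Job (p=7,w=3): C=9, w*C=3*9=27
  Job (p=10,w=4): C=19, w*C=4*19=76
  Job (p=8,w=3): C=27, w*C=3*27=81
  Job (p=5,w=1): C=32, w*C=1*32=32
Total weighted completion time = 220

220


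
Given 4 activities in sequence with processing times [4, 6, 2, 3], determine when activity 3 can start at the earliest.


Activity 3 starts after activities 1 through 2 complete.
Predecessor durations: [4, 6]
ES = 4 + 6 = 10

10


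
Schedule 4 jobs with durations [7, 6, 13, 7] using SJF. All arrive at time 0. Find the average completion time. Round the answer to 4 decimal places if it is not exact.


SJF order (ascending): [6, 7, 7, 13]
Completion times:
  Job 1: burst=6, C=6
  Job 2: burst=7, C=13
  Job 3: burst=7, C=20
  Job 4: burst=13, C=33
Average completion = 72/4 = 18.0

18.0


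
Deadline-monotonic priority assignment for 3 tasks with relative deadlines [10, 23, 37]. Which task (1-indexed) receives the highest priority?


Sort tasks by relative deadline (ascending):
  Task 1: deadline = 10
  Task 2: deadline = 23
  Task 3: deadline = 37
Priority order (highest first): [1, 2, 3]
Highest priority task = 1

1


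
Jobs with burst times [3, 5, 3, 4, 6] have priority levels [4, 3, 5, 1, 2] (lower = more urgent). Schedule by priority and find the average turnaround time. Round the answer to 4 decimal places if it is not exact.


Sort by priority (ascending = highest first):
Order: [(1, 4), (2, 6), (3, 5), (4, 3), (5, 3)]
Completion times:
  Priority 1, burst=4, C=4
  Priority 2, burst=6, C=10
  Priority 3, burst=5, C=15
  Priority 4, burst=3, C=18
  Priority 5, burst=3, C=21
Average turnaround = 68/5 = 13.6

13.6


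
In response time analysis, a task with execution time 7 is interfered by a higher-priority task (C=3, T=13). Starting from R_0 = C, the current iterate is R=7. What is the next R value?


R_next = C + ceil(R_prev / T_hp) * C_hp
ceil(7 / 13) = ceil(0.5385) = 1
Interference = 1 * 3 = 3
R_next = 7 + 3 = 10

10


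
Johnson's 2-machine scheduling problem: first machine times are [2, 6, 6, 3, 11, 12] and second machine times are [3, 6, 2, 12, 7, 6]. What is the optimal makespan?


Apply Johnson's rule:
  Group 1 (a <= b): [(1, 2, 3), (4, 3, 12), (2, 6, 6)]
  Group 2 (a > b): [(5, 11, 7), (6, 12, 6), (3, 6, 2)]
Optimal job order: [1, 4, 2, 5, 6, 3]
Schedule:
  Job 1: M1 done at 2, M2 done at 5
  Job 4: M1 done at 5, M2 done at 17
  Job 2: M1 done at 11, M2 done at 23
  Job 5: M1 done at 22, M2 done at 30
  Job 6: M1 done at 34, M2 done at 40
  Job 3: M1 done at 40, M2 done at 42
Makespan = 42

42


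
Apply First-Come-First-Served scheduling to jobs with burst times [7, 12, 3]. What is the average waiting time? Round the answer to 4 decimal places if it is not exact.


FCFS order (as given): [7, 12, 3]
Waiting times:
  Job 1: wait = 0
  Job 2: wait = 7
  Job 3: wait = 19
Sum of waiting times = 26
Average waiting time = 26/3 = 8.6667

8.6667


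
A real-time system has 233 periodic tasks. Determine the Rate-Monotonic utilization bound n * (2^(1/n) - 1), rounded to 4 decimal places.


Compute 2^(1/233) = 1.0029793100
Subtract 1: 1.0029793100 - 1 = 0.0029793100
Multiply by n: 233 * 0.0029793100 = 0.6941792300
Round to 4 dp: 0.6942

0.6942


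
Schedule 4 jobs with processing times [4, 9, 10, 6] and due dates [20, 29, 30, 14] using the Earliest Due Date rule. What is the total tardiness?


Sort by due date (EDD order): [(6, 14), (4, 20), (9, 29), (10, 30)]
Compute completion times and tardiness:
  Job 1: p=6, d=14, C=6, tardiness=max(0,6-14)=0
  Job 2: p=4, d=20, C=10, tardiness=max(0,10-20)=0
  Job 3: p=9, d=29, C=19, tardiness=max(0,19-29)=0
  Job 4: p=10, d=30, C=29, tardiness=max(0,29-30)=0
Total tardiness = 0

0


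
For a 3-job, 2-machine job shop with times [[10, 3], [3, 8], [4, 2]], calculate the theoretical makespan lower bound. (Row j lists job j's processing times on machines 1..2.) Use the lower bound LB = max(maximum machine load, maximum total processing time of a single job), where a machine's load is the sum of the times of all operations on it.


Machine loads:
  Machine 1: 10 + 3 + 4 = 17
  Machine 2: 3 + 8 + 2 = 13
Max machine load = 17
Job totals:
  Job 1: 13
  Job 2: 11
  Job 3: 6
Max job total = 13
Lower bound = max(17, 13) = 17

17


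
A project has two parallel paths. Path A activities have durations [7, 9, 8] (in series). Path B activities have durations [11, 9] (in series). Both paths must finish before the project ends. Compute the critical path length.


Path A total = 7 + 9 + 8 = 24
Path B total = 11 + 9 = 20
Critical path = longest path = max(24, 20) = 24

24


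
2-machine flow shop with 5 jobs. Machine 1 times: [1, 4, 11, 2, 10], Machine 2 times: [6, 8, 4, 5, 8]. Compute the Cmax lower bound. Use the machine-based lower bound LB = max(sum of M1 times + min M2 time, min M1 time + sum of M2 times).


LB1 = sum(M1 times) + min(M2 times) = 28 + 4 = 32
LB2 = min(M1 times) + sum(M2 times) = 1 + 31 = 32
Lower bound = max(LB1, LB2) = max(32, 32) = 32

32


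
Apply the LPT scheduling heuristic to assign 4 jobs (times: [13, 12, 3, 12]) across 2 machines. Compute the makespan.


Sort jobs in decreasing order (LPT): [13, 12, 12, 3]
Assign each job to the least loaded machine:
  Machine 1: jobs [13, 3], load = 16
  Machine 2: jobs [12, 12], load = 24
Makespan = max load = 24

24


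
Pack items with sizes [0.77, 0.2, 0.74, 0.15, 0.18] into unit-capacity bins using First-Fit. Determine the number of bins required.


Place items sequentially using First-Fit:
  Item 0.77 -> new Bin 1
  Item 0.2 -> Bin 1 (now 0.97)
  Item 0.74 -> new Bin 2
  Item 0.15 -> Bin 2 (now 0.89)
  Item 0.18 -> new Bin 3
Total bins used = 3

3


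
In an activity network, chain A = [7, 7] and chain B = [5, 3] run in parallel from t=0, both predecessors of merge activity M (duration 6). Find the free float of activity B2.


ES(B2) = sum of predecessors on chain B = 5
EF(B2) = ES + duration = 5 + 3 = 8
Successor of B2 is M. ES(M) = max(sum(A), sum(B)) = max(14, 8) = 14
Free float = ES(successor) - EF(current) = 14 - 8 = 6

6


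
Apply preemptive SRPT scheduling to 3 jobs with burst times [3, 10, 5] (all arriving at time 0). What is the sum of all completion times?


Since all jobs arrive at t=0, SRPT equals SPT ordering.
SPT order: [3, 5, 10]
Completion times:
  Job 1: p=3, C=3
  Job 2: p=5, C=8
  Job 3: p=10, C=18
Total completion time = 3 + 8 + 18 = 29

29


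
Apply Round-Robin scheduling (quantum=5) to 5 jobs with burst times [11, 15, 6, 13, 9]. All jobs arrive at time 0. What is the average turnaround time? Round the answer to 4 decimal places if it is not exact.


Time quantum = 5
Execution trace:
  J1 runs 5 units, time = 5
  J2 runs 5 units, time = 10
  J3 runs 5 units, time = 15
  J4 runs 5 units, time = 20
  J5 runs 5 units, time = 25
  J1 runs 5 units, time = 30
  J2 runs 5 units, time = 35
  J3 runs 1 units, time = 36
  J4 runs 5 units, time = 41
  J5 runs 4 units, time = 45
  J1 runs 1 units, time = 46
  J2 runs 5 units, time = 51
  J4 runs 3 units, time = 54
Finish times: [46, 51, 36, 54, 45]
Average turnaround = 232/5 = 46.4

46.4


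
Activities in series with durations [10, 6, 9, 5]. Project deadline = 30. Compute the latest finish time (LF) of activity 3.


LF(activity 3) = deadline - sum of successor durations
Successors: activities 4 through 4 with durations [5]
Sum of successor durations = 5
LF = 30 - 5 = 25

25


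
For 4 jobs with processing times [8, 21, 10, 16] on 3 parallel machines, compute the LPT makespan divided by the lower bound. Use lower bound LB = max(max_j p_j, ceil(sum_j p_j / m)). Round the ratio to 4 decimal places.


LPT order: [21, 16, 10, 8]
Machine loads after assignment: [21, 16, 18]
LPT makespan = 21
Lower bound = max(max_job, ceil(total/3)) = max(21, 19) = 21
Ratio = 21 / 21 = 1.0

1.0


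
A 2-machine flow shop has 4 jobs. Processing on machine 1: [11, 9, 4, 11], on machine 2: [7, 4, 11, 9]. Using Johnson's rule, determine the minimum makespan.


Apply Johnson's rule:
  Group 1 (a <= b): [(3, 4, 11)]
  Group 2 (a > b): [(4, 11, 9), (1, 11, 7), (2, 9, 4)]
Optimal job order: [3, 4, 1, 2]
Schedule:
  Job 3: M1 done at 4, M2 done at 15
  Job 4: M1 done at 15, M2 done at 24
  Job 1: M1 done at 26, M2 done at 33
  Job 2: M1 done at 35, M2 done at 39
Makespan = 39

39


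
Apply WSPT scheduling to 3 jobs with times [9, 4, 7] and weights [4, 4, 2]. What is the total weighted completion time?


Compute p/w ratios and sort ascending (WSPT): [(4, 4), (9, 4), (7, 2)]
Compute weighted completion times:
  Job (p=4,w=4): C=4, w*C=4*4=16
  Job (p=9,w=4): C=13, w*C=4*13=52
  Job (p=7,w=2): C=20, w*C=2*20=40
Total weighted completion time = 108

108


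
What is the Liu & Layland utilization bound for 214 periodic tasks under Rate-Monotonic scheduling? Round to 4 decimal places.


Compute 2^(1/214) = 1.0032442568
Subtract 1: 1.0032442568 - 1 = 0.0032442568
Multiply by n: 214 * 0.0032442568 = 0.6942709552
Round to 4 dp: 0.6943

0.6943


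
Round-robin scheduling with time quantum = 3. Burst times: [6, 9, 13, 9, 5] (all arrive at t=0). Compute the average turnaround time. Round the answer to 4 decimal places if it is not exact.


Time quantum = 3
Execution trace:
  J1 runs 3 units, time = 3
  J2 runs 3 units, time = 6
  J3 runs 3 units, time = 9
  J4 runs 3 units, time = 12
  J5 runs 3 units, time = 15
  J1 runs 3 units, time = 18
  J2 runs 3 units, time = 21
  J3 runs 3 units, time = 24
  J4 runs 3 units, time = 27
  J5 runs 2 units, time = 29
  J2 runs 3 units, time = 32
  J3 runs 3 units, time = 35
  J4 runs 3 units, time = 38
  J3 runs 3 units, time = 41
  J3 runs 1 units, time = 42
Finish times: [18, 32, 42, 38, 29]
Average turnaround = 159/5 = 31.8

31.8


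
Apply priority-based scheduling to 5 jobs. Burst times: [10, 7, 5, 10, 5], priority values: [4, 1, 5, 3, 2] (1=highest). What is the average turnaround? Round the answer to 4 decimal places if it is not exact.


Sort by priority (ascending = highest first):
Order: [(1, 7), (2, 5), (3, 10), (4, 10), (5, 5)]
Completion times:
  Priority 1, burst=7, C=7
  Priority 2, burst=5, C=12
  Priority 3, burst=10, C=22
  Priority 4, burst=10, C=32
  Priority 5, burst=5, C=37
Average turnaround = 110/5 = 22.0

22.0


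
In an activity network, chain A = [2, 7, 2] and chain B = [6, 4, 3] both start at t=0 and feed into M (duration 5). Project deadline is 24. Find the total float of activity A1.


Forward pass: ES(A1) = sum of predecessors on chain A = 0
EF = ES + duration = 0 + 2 = 2
Backward pass: LF(M) = deadline = 24; LS(M) = 24 - 5 = 19
LF(A1) = LS(M) - sum(successors on chain A) = 19 - 9 = 10
LS = LF - duration = 10 - 2 = 8
Total float = LS - ES = 8 - 0 = 8

8


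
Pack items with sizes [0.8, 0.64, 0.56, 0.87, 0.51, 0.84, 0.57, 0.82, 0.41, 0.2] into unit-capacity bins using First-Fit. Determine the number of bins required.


Place items sequentially using First-Fit:
  Item 0.8 -> new Bin 1
  Item 0.64 -> new Bin 2
  Item 0.56 -> new Bin 3
  Item 0.87 -> new Bin 4
  Item 0.51 -> new Bin 5
  Item 0.84 -> new Bin 6
  Item 0.57 -> new Bin 7
  Item 0.82 -> new Bin 8
  Item 0.41 -> Bin 3 (now 0.97)
  Item 0.2 -> Bin 1 (now 1.0)
Total bins used = 8

8


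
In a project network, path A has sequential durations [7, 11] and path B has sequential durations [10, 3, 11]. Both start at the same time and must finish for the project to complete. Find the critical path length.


Path A total = 7 + 11 = 18
Path B total = 10 + 3 + 11 = 24
Critical path = longest path = max(18, 24) = 24

24


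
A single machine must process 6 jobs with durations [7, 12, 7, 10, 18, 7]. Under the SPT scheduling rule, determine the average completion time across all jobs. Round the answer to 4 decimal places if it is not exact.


Sort jobs by processing time (SPT order): [7, 7, 7, 10, 12, 18]
Compute completion times sequentially:
  Job 1: processing = 7, completes at 7
  Job 2: processing = 7, completes at 14
  Job 3: processing = 7, completes at 21
  Job 4: processing = 10, completes at 31
  Job 5: processing = 12, completes at 43
  Job 6: processing = 18, completes at 61
Sum of completion times = 177
Average completion time = 177/6 = 29.5

29.5


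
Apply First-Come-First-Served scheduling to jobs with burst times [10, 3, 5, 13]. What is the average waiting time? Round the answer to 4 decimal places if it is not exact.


FCFS order (as given): [10, 3, 5, 13]
Waiting times:
  Job 1: wait = 0
  Job 2: wait = 10
  Job 3: wait = 13
  Job 4: wait = 18
Sum of waiting times = 41
Average waiting time = 41/4 = 10.25

10.25


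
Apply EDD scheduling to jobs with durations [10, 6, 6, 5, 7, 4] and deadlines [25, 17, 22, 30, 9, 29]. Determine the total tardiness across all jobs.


Sort by due date (EDD order): [(7, 9), (6, 17), (6, 22), (10, 25), (4, 29), (5, 30)]
Compute completion times and tardiness:
  Job 1: p=7, d=9, C=7, tardiness=max(0,7-9)=0
  Job 2: p=6, d=17, C=13, tardiness=max(0,13-17)=0
  Job 3: p=6, d=22, C=19, tardiness=max(0,19-22)=0
  Job 4: p=10, d=25, C=29, tardiness=max(0,29-25)=4
  Job 5: p=4, d=29, C=33, tardiness=max(0,33-29)=4
  Job 6: p=5, d=30, C=38, tardiness=max(0,38-30)=8
Total tardiness = 16

16


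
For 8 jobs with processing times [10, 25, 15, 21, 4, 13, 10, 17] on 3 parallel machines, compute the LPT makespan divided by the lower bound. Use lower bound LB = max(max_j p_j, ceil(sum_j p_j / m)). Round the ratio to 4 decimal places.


LPT order: [25, 21, 17, 15, 13, 10, 10, 4]
Machine loads after assignment: [35, 38, 42]
LPT makespan = 42
Lower bound = max(max_job, ceil(total/3)) = max(25, 39) = 39
Ratio = 42 / 39 = 1.0769

1.0769


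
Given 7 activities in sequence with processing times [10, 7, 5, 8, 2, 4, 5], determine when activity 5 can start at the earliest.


Activity 5 starts after activities 1 through 4 complete.
Predecessor durations: [10, 7, 5, 8]
ES = 10 + 7 + 5 + 8 = 30

30


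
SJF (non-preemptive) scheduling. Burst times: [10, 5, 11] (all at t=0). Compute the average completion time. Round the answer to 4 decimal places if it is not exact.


SJF order (ascending): [5, 10, 11]
Completion times:
  Job 1: burst=5, C=5
  Job 2: burst=10, C=15
  Job 3: burst=11, C=26
Average completion = 46/3 = 15.3333

15.3333


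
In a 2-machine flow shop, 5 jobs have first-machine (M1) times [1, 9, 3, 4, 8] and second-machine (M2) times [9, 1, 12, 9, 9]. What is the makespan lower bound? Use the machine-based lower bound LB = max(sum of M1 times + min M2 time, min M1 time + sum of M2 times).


LB1 = sum(M1 times) + min(M2 times) = 25 + 1 = 26
LB2 = min(M1 times) + sum(M2 times) = 1 + 40 = 41
Lower bound = max(LB1, LB2) = max(26, 41) = 41

41


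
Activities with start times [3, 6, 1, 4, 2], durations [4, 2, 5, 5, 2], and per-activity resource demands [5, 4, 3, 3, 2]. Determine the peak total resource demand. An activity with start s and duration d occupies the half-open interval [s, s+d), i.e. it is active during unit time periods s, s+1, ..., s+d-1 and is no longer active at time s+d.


Each activity i is active on [start_i, start_i + duration_i).
Compute total resource usage per time slot:
  t=0: active resources = [], total = 0
  t=1: active resources = [3], total = 3
  t=2: active resources = [3, 2], total = 5
  t=3: active resources = [5, 3, 2], total = 10
  t=4: active resources = [5, 3, 3], total = 11
  t=5: active resources = [5, 3, 3], total = 11
  t=6: active resources = [5, 4, 3], total = 12
  t=7: active resources = [4, 3], total = 7
  t=8: active resources = [3], total = 3
Peak resource demand = 12

12


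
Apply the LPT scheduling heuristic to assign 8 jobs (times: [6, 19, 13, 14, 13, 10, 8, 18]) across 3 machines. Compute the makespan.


Sort jobs in decreasing order (LPT): [19, 18, 14, 13, 13, 10, 8, 6]
Assign each job to the least loaded machine:
  Machine 1: jobs [19, 10, 6], load = 35
  Machine 2: jobs [18, 13], load = 31
  Machine 3: jobs [14, 13, 8], load = 35
Makespan = max load = 35

35


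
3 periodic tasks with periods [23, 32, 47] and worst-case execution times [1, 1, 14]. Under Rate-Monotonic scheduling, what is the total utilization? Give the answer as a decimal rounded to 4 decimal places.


Compute individual utilizations (exact fractions):
  Task 1: C/T = 1/23 (approx. 0.0435)
  Task 2: C/T = 1/32 (approx. 0.0313)
  Task 3: C/T = 14/47 (approx. 0.2979)
Total utilization U = 1/23 + 1/32 + 14/47 = 12889/34592
Rounded to 4 decimal places: U = 0.3726
RM (Liu & Layland) bound for 3 tasks = 0.779763; compare with U = 12889/34592 (approx. 0.372601)
U <= bound, so schedulable by RM sufficient condition.

0.3726


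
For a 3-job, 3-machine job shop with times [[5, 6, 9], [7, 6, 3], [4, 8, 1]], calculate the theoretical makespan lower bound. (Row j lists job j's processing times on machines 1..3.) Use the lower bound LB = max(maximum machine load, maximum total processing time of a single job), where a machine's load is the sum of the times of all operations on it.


Machine loads:
  Machine 1: 5 + 7 + 4 = 16
  Machine 2: 6 + 6 + 8 = 20
  Machine 3: 9 + 3 + 1 = 13
Max machine load = 20
Job totals:
  Job 1: 20
  Job 2: 16
  Job 3: 13
Max job total = 20
Lower bound = max(20, 20) = 20

20


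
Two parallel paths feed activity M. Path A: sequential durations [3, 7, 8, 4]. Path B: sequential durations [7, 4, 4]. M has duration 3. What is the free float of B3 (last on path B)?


ES(B3) = sum of predecessors on chain B = 11
EF(B3) = ES + duration = 11 + 4 = 15
Successor of B3 is M. ES(M) = max(sum(A), sum(B)) = max(22, 15) = 22
Free float = ES(successor) - EF(current) = 22 - 15 = 7

7


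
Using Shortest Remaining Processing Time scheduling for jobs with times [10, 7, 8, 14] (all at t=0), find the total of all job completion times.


Since all jobs arrive at t=0, SRPT equals SPT ordering.
SPT order: [7, 8, 10, 14]
Completion times:
  Job 1: p=7, C=7
  Job 2: p=8, C=15
  Job 3: p=10, C=25
  Job 4: p=14, C=39
Total completion time = 7 + 15 + 25 + 39 = 86

86


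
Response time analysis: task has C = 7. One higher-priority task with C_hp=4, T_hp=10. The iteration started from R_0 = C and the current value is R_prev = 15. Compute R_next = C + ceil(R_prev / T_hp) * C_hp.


R_next = C + ceil(R_prev / T_hp) * C_hp
ceil(15 / 10) = ceil(1.5) = 2
Interference = 2 * 4 = 8
R_next = 7 + 8 = 15
R_next = R_prev, so the iteration has converged (response time = 15).

15


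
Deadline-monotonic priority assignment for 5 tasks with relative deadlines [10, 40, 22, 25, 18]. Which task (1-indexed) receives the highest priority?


Sort tasks by relative deadline (ascending):
  Task 1: deadline = 10
  Task 5: deadline = 18
  Task 3: deadline = 22
  Task 4: deadline = 25
  Task 2: deadline = 40
Priority order (highest first): [1, 5, 3, 4, 2]
Highest priority task = 1

1


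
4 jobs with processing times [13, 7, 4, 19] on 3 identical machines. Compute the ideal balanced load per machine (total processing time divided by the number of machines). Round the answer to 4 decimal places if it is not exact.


Total processing time = 13 + 7 + 4 + 19 = 43
Number of machines = 3
Ideal balanced load = 43 / 3 = 14.3333

14.3333


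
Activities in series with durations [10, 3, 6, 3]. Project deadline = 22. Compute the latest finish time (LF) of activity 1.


LF(activity 1) = deadline - sum of successor durations
Successors: activities 2 through 4 with durations [3, 6, 3]
Sum of successor durations = 12
LF = 22 - 12 = 10

10


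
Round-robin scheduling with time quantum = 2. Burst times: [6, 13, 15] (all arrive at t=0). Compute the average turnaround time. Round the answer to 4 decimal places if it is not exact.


Time quantum = 2
Execution trace:
  J1 runs 2 units, time = 2
  J2 runs 2 units, time = 4
  J3 runs 2 units, time = 6
  J1 runs 2 units, time = 8
  J2 runs 2 units, time = 10
  J3 runs 2 units, time = 12
  J1 runs 2 units, time = 14
  J2 runs 2 units, time = 16
  J3 runs 2 units, time = 18
  J2 runs 2 units, time = 20
  J3 runs 2 units, time = 22
  J2 runs 2 units, time = 24
  J3 runs 2 units, time = 26
  J2 runs 2 units, time = 28
  J3 runs 2 units, time = 30
  J2 runs 1 units, time = 31
  J3 runs 2 units, time = 33
  J3 runs 1 units, time = 34
Finish times: [14, 31, 34]
Average turnaround = 79/3 = 26.3333

26.3333


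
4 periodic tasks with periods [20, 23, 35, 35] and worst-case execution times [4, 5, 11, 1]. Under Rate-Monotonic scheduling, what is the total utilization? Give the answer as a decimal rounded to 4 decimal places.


Compute individual utilizations (exact fractions):
  Task 1: C/T = 4/20 = 1/5 (approx. 0.2)
  Task 2: C/T = 5/23 (approx. 0.2174)
  Task 3: C/T = 11/35 (approx. 0.3143)
  Task 4: C/T = 1/35 (approx. 0.0286)
Total utilization U = 1/5 + 5/23 + 11/35 + 1/35 = 612/805
Rounded to 4 decimal places: U = 0.7602
RM (Liu & Layland) bound for 4 tasks = 0.756828; compare with U = 612/805 (approx. 0.760248)
bound < U <= 1, so the RM sufficient condition is not met (inconclusive; an exact test such as response-time analysis is needed).

0.7602


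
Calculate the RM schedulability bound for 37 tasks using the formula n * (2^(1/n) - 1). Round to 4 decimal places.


Compute 2^(1/37) = 1.0189102844
Subtract 1: 1.0189102844 - 1 = 0.0189102844
Multiply by n: 37 * 0.0189102844 = 0.6996805228
Round to 4 dp: 0.6997

0.6997


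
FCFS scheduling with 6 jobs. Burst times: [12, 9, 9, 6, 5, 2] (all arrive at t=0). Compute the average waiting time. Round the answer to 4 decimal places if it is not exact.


FCFS order (as given): [12, 9, 9, 6, 5, 2]
Waiting times:
  Job 1: wait = 0
  Job 2: wait = 12
  Job 3: wait = 21
  Job 4: wait = 30
  Job 5: wait = 36
  Job 6: wait = 41
Sum of waiting times = 140
Average waiting time = 140/6 = 23.3333

23.3333


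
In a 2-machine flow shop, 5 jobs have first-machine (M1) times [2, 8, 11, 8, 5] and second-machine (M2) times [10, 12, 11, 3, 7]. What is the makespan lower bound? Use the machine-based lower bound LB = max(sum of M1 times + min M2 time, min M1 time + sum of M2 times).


LB1 = sum(M1 times) + min(M2 times) = 34 + 3 = 37
LB2 = min(M1 times) + sum(M2 times) = 2 + 43 = 45
Lower bound = max(LB1, LB2) = max(37, 45) = 45

45


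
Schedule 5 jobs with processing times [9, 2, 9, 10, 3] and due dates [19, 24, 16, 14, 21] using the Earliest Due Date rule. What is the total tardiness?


Sort by due date (EDD order): [(10, 14), (9, 16), (9, 19), (3, 21), (2, 24)]
Compute completion times and tardiness:
  Job 1: p=10, d=14, C=10, tardiness=max(0,10-14)=0
  Job 2: p=9, d=16, C=19, tardiness=max(0,19-16)=3
  Job 3: p=9, d=19, C=28, tardiness=max(0,28-19)=9
  Job 4: p=3, d=21, C=31, tardiness=max(0,31-21)=10
  Job 5: p=2, d=24, C=33, tardiness=max(0,33-24)=9
Total tardiness = 31

31


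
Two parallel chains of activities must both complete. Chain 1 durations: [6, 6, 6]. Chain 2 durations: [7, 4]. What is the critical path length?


Path A total = 6 + 6 + 6 = 18
Path B total = 7 + 4 = 11
Critical path = longest path = max(18, 11) = 18

18


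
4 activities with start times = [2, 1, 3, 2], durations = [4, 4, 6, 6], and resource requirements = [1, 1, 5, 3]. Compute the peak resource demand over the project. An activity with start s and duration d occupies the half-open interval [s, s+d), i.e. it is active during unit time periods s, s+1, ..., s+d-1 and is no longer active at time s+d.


Each activity i is active on [start_i, start_i + duration_i).
Compute total resource usage per time slot:
  t=0: active resources = [], total = 0
  t=1: active resources = [1], total = 1
  t=2: active resources = [1, 1, 3], total = 5
  t=3: active resources = [1, 1, 5, 3], total = 10
  t=4: active resources = [1, 1, 5, 3], total = 10
  t=5: active resources = [1, 5, 3], total = 9
  t=6: active resources = [5, 3], total = 8
  t=7: active resources = [5, 3], total = 8
  t=8: active resources = [5], total = 5
Peak resource demand = 10

10


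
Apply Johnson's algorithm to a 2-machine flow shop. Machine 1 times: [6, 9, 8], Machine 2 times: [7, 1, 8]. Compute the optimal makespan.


Apply Johnson's rule:
  Group 1 (a <= b): [(1, 6, 7), (3, 8, 8)]
  Group 2 (a > b): [(2, 9, 1)]
Optimal job order: [1, 3, 2]
Schedule:
  Job 1: M1 done at 6, M2 done at 13
  Job 3: M1 done at 14, M2 done at 22
  Job 2: M1 done at 23, M2 done at 24
Makespan = 24

24


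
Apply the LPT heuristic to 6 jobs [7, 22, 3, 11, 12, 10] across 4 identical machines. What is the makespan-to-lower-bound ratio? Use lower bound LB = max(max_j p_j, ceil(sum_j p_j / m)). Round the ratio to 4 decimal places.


LPT order: [22, 12, 11, 10, 7, 3]
Machine loads after assignment: [22, 12, 14, 17]
LPT makespan = 22
Lower bound = max(max_job, ceil(total/4)) = max(22, 17) = 22
Ratio = 22 / 22 = 1.0

1.0


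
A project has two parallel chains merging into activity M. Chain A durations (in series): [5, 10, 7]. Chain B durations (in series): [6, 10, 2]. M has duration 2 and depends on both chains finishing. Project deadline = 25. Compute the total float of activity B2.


Forward pass: ES(B2) = sum of predecessors on chain B = 6
EF = ES + duration = 6 + 10 = 16
Backward pass: LF(M) = deadline = 25; LS(M) = 25 - 2 = 23
LF(B2) = LS(M) - sum(successors on chain B) = 23 - 2 = 21
LS = LF - duration = 21 - 10 = 11
Total float = LS - ES = 11 - 6 = 5

5


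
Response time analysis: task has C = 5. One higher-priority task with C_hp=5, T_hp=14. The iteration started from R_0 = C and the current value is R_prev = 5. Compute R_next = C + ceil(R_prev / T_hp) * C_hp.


R_next = C + ceil(R_prev / T_hp) * C_hp
ceil(5 / 14) = ceil(0.3571) = 1
Interference = 1 * 5 = 5
R_next = 5 + 5 = 10

10


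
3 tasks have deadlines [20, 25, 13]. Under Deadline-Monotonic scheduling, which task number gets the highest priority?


Sort tasks by relative deadline (ascending):
  Task 3: deadline = 13
  Task 1: deadline = 20
  Task 2: deadline = 25
Priority order (highest first): [3, 1, 2]
Highest priority task = 3

3


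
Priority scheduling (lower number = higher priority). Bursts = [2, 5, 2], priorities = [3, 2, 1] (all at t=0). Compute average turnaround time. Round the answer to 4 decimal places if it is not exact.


Sort by priority (ascending = highest first):
Order: [(1, 2), (2, 5), (3, 2)]
Completion times:
  Priority 1, burst=2, C=2
  Priority 2, burst=5, C=7
  Priority 3, burst=2, C=9
Average turnaround = 18/3 = 6.0

6.0


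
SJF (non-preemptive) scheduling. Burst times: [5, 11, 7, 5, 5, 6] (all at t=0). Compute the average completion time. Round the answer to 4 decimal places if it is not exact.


SJF order (ascending): [5, 5, 5, 6, 7, 11]
Completion times:
  Job 1: burst=5, C=5
  Job 2: burst=5, C=10
  Job 3: burst=5, C=15
  Job 4: burst=6, C=21
  Job 5: burst=7, C=28
  Job 6: burst=11, C=39
Average completion = 118/6 = 19.6667

19.6667


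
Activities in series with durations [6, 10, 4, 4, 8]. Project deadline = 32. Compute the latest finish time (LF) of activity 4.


LF(activity 4) = deadline - sum of successor durations
Successors: activities 5 through 5 with durations [8]
Sum of successor durations = 8
LF = 32 - 8 = 24

24


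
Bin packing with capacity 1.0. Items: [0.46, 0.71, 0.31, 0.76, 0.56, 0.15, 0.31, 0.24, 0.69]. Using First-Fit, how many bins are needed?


Place items sequentially using First-Fit:
  Item 0.46 -> new Bin 1
  Item 0.71 -> new Bin 2
  Item 0.31 -> Bin 1 (now 0.77)
  Item 0.76 -> new Bin 3
  Item 0.56 -> new Bin 4
  Item 0.15 -> Bin 1 (now 0.92)
  Item 0.31 -> Bin 4 (now 0.87)
  Item 0.24 -> Bin 2 (now 0.95)
  Item 0.69 -> new Bin 5
Total bins used = 5

5


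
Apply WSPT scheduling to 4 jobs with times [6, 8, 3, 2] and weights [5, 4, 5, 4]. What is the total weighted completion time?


Compute p/w ratios and sort ascending (WSPT): [(2, 4), (3, 5), (6, 5), (8, 4)]
Compute weighted completion times:
  Job (p=2,w=4): C=2, w*C=4*2=8
  Job (p=3,w=5): C=5, w*C=5*5=25
  Job (p=6,w=5): C=11, w*C=5*11=55
  Job (p=8,w=4): C=19, w*C=4*19=76
Total weighted completion time = 164

164


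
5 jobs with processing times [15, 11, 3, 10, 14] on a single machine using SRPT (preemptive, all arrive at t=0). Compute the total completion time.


Since all jobs arrive at t=0, SRPT equals SPT ordering.
SPT order: [3, 10, 11, 14, 15]
Completion times:
  Job 1: p=3, C=3
  Job 2: p=10, C=13
  Job 3: p=11, C=24
  Job 4: p=14, C=38
  Job 5: p=15, C=53
Total completion time = 3 + 13 + 24 + 38 + 53 = 131

131


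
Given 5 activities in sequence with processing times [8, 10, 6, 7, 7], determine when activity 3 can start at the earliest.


Activity 3 starts after activities 1 through 2 complete.
Predecessor durations: [8, 10]
ES = 8 + 10 = 18

18


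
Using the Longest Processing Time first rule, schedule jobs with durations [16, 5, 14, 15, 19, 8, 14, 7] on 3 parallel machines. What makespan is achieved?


Sort jobs in decreasing order (LPT): [19, 16, 15, 14, 14, 8, 7, 5]
Assign each job to the least loaded machine:
  Machine 1: jobs [19, 8, 7], load = 34
  Machine 2: jobs [16, 14], load = 30
  Machine 3: jobs [15, 14, 5], load = 34
Makespan = max load = 34

34


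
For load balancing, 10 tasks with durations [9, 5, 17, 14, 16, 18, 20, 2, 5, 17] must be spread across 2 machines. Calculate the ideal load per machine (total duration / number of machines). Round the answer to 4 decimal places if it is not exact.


Total processing time = 9 + 5 + 17 + 14 + 16 + 18 + 20 + 2 + 5 + 17 = 123
Number of machines = 2
Ideal balanced load = 123 / 2 = 61.5

61.5


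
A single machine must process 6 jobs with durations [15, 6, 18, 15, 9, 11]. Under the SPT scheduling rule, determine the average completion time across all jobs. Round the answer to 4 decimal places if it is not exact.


Sort jobs by processing time (SPT order): [6, 9, 11, 15, 15, 18]
Compute completion times sequentially:
  Job 1: processing = 6, completes at 6
  Job 2: processing = 9, completes at 15
  Job 3: processing = 11, completes at 26
  Job 4: processing = 15, completes at 41
  Job 5: processing = 15, completes at 56
  Job 6: processing = 18, completes at 74
Sum of completion times = 218
Average completion time = 218/6 = 36.3333

36.3333


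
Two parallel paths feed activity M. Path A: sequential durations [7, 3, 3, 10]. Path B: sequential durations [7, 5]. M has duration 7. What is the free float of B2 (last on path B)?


ES(B2) = sum of predecessors on chain B = 7
EF(B2) = ES + duration = 7 + 5 = 12
Successor of B2 is M. ES(M) = max(sum(A), sum(B)) = max(23, 12) = 23
Free float = ES(successor) - EF(current) = 23 - 12 = 11

11


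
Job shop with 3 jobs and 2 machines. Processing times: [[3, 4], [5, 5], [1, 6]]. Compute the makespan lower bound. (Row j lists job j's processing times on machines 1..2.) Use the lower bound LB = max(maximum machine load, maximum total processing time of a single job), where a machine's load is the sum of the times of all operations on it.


Machine loads:
  Machine 1: 3 + 5 + 1 = 9
  Machine 2: 4 + 5 + 6 = 15
Max machine load = 15
Job totals:
  Job 1: 7
  Job 2: 10
  Job 3: 7
Max job total = 10
Lower bound = max(15, 10) = 15

15


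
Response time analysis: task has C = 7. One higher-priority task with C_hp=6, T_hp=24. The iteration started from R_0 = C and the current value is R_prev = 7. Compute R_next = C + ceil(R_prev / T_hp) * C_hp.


R_next = C + ceil(R_prev / T_hp) * C_hp
ceil(7 / 24) = ceil(0.2917) = 1
Interference = 1 * 6 = 6
R_next = 7 + 6 = 13

13


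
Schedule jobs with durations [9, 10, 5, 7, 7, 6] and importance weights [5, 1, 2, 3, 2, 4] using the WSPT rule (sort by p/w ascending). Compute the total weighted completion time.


Compute p/w ratios and sort ascending (WSPT): [(6, 4), (9, 5), (7, 3), (5, 2), (7, 2), (10, 1)]
Compute weighted completion times:
  Job (p=6,w=4): C=6, w*C=4*6=24
  Job (p=9,w=5): C=15, w*C=5*15=75
  Job (p=7,w=3): C=22, w*C=3*22=66
  Job (p=5,w=2): C=27, w*C=2*27=54
  Job (p=7,w=2): C=34, w*C=2*34=68
  Job (p=10,w=1): C=44, w*C=1*44=44
Total weighted completion time = 331

331
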